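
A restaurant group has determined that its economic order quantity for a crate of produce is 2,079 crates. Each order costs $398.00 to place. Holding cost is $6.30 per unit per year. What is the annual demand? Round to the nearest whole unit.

Squaring Q* = √(2DS/H) gives Q*² = 2DS/H.
From Q* = √(2DS/H): D = Q*²H / (2S) = 2,079² × 6.3 / (2 × 398) = 34208.691.

D ≈ 34,209 crates per year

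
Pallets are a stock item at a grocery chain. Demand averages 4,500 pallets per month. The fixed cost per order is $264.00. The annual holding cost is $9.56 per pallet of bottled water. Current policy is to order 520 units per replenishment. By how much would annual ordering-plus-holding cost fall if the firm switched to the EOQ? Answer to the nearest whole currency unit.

Annual demand D = 4,500 × 12 = 54,000.
EOQ = √(2DS/H) = √(2 × 54,000 × 264 / 9.56) ≈ 1726.97.
Cost at Q* = (D/Q*)S + (Q*/2)H = √(2DSH) ≈ $16,509.84.
Cost at Q = 520: (54,000/520)×264 + (520/2)×9.56 = $27,415.38 + $2,485.60 = $29,900.98.
Excess = $29,900.98 − $16,509.84 = $13,391.15.

Extra cost ≈ $13,391 per year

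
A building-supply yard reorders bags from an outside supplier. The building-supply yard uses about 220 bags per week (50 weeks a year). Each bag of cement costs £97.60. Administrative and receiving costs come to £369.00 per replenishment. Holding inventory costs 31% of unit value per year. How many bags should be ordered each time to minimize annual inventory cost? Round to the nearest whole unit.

Annual demand D = 220 × 50 = 11,000.
Holding cost H = 0.31 × £97.60 = £30.2560 per unit per year.
EOQ = √(2DS / H) = √(2 × 11,000 × 369 / 30.256).
= √(8,118,000 / 30.256) = √268,310.4178 ≈ 517.987.

Q* ≈ 518 bags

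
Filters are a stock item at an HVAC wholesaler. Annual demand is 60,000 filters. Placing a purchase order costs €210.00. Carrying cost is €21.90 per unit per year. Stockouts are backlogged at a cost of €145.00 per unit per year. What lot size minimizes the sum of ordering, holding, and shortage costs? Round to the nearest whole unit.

With planned backorders, Q* = √(2DS/H) · √((H+B)/B).
√(2DS/H) = √(2 × 60,000 × 210 / 21.9) = 1072.700.
√((H+B)/B) = √((21.9+145)/145) = 1.0729.
Q* ≈ 1150.860.

Q* ≈ 1,151 filters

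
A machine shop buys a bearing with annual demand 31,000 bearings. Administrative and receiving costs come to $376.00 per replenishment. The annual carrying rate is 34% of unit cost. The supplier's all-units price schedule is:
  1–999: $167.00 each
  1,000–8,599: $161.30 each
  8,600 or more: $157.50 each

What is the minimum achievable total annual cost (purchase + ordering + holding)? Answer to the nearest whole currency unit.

TC* ≈ $5,039,377

Holding cost per unit per year at price C is H = 0.34·C.
For each price level, check whether its EOQ is feasible; otherwise the best quantity at that price is the breakpoint.
EOQ at $167.00 = 640.8 (feasible in tier 1): TC = 31,000×$167.00 + (31,000/640.8)×376 + (640.8/2)×0.34×$167.00 = $5,213,382.07.
EOQ at $161.30 = 652.0 < 1000, so use break Q=1000: TC = 31,000×$161.30 + (31,000/1000.0)×376 + (1000.0/2)×0.34×$161.30 = $5,039,377.00.
EOQ at $157.50 = 659.8 < 8600, so use break Q=8600: TC = 31,000×$157.50 + (31,000/8600.0)×376 + (8600.0/2)×0.34×$157.50 = $5,114,120.35.
Lowest total cost among the candidates is at Q = 1000.0.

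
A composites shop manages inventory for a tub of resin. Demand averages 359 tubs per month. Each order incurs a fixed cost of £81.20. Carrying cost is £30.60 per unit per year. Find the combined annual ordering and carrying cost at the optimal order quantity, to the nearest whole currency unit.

Annual demand D = 359 × 12 = 4,308.
EOQ = √(2DS/H) = √(2 × 4,308 × 81.2 / 30.6) ≈ 151.21.
At the optimum the two cost components are equal, so total cost = 2·(Q*/2)H = Q*·H.
Minimum total = √(2DSH) = √(2 × 4,308 × 81.2 × 30.6) ≈ 4626.916.

TC* ≈ £4,627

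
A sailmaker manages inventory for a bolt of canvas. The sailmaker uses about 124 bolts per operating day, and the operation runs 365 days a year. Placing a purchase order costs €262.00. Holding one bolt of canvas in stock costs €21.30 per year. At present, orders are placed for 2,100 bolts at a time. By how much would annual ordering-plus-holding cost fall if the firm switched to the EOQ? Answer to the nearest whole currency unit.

Extra cost ≈ €5,536 per year

Annual demand D = 124 × 365 = 45,260.
EOQ = √(2DS/H) = √(2 × 45,260 × 262 / 21.3) ≈ 1055.20.
Cost at Q* = (D/Q*)S + (Q*/2)H = √(2DSH) ≈ €22,475.67.
Cost at Q = 2,100: (45,260/2,100)×262 + (2,100/2)×21.3 = €5,646.72 + €22,365.00 = €28,011.72.
Excess = €28,011.72 − €22,475.67 = €5,536.05.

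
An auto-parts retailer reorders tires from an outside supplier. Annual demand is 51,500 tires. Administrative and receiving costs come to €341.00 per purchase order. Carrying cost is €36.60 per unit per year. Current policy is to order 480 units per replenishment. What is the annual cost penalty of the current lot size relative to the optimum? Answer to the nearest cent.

Extra cost ≈ €9,516.56 per year

EOQ = √(2DS/H) = √(2 × 51,500 × 341 / 36.6) ≈ 979.61.
Cost at Q* = (D/Q*)S + (Q*/2)H = √(2DSH) ≈ €35,853.90.
Cost at Q = 480: (51,500/480)×341 + (480/2)×36.6 = €36,586.46 + €8,784.00 = €45,370.46.
Excess = €45,370.46 − €35,853.90 = €9,516.56.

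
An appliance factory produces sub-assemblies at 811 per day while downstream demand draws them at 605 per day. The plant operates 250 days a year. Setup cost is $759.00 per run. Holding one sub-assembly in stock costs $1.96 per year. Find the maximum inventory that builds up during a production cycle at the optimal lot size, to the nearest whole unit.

Annual demand D = 605 × 250 = 151,250.
Production build-up factor (1 − d/p) = 1 − 605/811 = 0.2540.
Q* = √(2DS / (H(1 − d/p))) = √(2 × 151,250 × 759 / (1.96 × 0.2540)).
= √(229,597,500 / 0.4979) ≈ 21474.960.
Maximum inventory = Q*(1 − d/p) = 21474.960 × 0.2540 ≈ 5454.799.

I_max ≈ 5,455 sub-assemblies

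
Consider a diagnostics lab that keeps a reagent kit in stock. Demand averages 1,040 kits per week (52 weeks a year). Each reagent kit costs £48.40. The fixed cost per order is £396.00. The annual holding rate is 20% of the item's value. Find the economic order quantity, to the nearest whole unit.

Annual demand D = 1,040 × 52 = 54,080.
Holding cost H = 0.20 × £48.40 = £9.6800 per unit per year.
EOQ = √(2DS / H) = √(2 × 54,080 × 396 / 9.68).
= √(42,831,360 / 9.68) = √4,424,727.2727 ≈ 2103.504.

Q* ≈ 2,104 kits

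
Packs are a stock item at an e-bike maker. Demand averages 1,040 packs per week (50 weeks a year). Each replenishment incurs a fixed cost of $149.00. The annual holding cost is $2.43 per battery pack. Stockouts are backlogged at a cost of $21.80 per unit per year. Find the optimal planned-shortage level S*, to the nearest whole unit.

S* ≈ 267 packs

Annual demand D = 1,040 × 50 = 52,000.
With planned backorders, Q* = √(2DS/H) · √((H+B)/B).
√(2DS/H) = √(2 × 52,000 × 149 / 2.43) = 2525.263.
√((H+B)/B) = √((2.43+21.8)/21.8) = 1.0543.
Q* ≈ 2662.289.
S* = Q* · H/(H+B) = 2662.289 × 2.43/24.23 ≈ 266.998.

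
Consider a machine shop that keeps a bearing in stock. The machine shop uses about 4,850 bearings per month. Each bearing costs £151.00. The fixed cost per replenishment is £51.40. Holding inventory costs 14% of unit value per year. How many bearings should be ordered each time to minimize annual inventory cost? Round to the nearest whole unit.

Annual demand D = 4,850 × 12 = 58,200.
Holding cost H = 0.14 × £151.00 = £21.1400 per unit per year.
EOQ = √(2DS / H) = √(2 × 58,200 × 51.4 / 21.14).
= √(5,982,960 / 21.14) = √283,016.0833 ≈ 531.993.

Q* ≈ 532 bearings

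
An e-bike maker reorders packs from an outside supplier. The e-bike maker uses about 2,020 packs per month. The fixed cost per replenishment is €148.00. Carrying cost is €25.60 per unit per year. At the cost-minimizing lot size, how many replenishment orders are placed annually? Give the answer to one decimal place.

N ≈ 45.8 orders per year

Annual demand D = 2,020 × 12 = 24,240.
Q* = √(2DS/H) = √(2 × 24,240 × 148 / 25.6) ≈ 529.41.
Orders per year = D / Q* = 24,240 / 529.41 ≈ 45.787.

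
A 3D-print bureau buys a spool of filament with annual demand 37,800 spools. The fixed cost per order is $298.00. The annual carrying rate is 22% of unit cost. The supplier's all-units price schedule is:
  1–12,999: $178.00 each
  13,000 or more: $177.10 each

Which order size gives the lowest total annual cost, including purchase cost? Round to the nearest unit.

Q* ≈ 758 spools

Holding cost per unit per year at price C is H = 0.22·C.
Evaluate total cost at each tier's feasible EOQ or, if the EOQ is below the tier, at the tier's minimum quantity.
EOQ at $178.00 = 758.5 (feasible in tier 1): TC = 37,800×$178.00 + (37,800/758.5)×298 + (758.5/2)×0.22×$178.00 = $6,758,102.32.
EOQ at $177.10 = 760.4 < 13000, so use break Q=13000: TC = 37,800×$177.10 + (37,800/13000.0)×298 + (13000.0/2)×0.22×$177.10 = $6,948,499.49.
Lowest total cost is $6,758,102.32 at Q = 758.5.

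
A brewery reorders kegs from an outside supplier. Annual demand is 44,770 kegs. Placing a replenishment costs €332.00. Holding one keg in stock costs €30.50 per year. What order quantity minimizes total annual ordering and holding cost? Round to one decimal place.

EOQ = √(2DS / H) = √(2 × 44,770 × 332 / 30.5).
= √(29,727,280 / 30.5) = √974,664.918 ≈ 987.251.

Q* ≈ 987.3 kegs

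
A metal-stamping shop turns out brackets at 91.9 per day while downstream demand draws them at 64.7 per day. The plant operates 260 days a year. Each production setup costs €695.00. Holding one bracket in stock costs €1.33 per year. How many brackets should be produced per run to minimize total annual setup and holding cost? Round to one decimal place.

Q* ≈ 7,707.1 brackets

Annual demand D = 64.7 × 260 = 16,822.
Production build-up factor (1 − d/p) = 1 − 64.7/91.9 = 0.2960.
Q* = √(2DS / (H(1 − d/p))) = √(2 × 16,822 × 695 / (1.33 × 0.2960)).
= √(23,382,580 / 0.3936) ≈ 7707.148.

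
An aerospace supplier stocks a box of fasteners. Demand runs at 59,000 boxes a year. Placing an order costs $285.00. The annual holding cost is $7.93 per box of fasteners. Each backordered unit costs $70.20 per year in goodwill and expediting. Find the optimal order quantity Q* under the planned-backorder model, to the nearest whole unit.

Q* ≈ 2,173 boxes

With planned backorders, Q* = √(2DS/H) · √((H+B)/B).
√(2DS/H) = √(2 × 59,000 × 285 / 7.93) = 2059.334.
√((H+B)/B) = √((7.93+70.2)/70.2) = 1.0550.
Q* ≈ 2172.537.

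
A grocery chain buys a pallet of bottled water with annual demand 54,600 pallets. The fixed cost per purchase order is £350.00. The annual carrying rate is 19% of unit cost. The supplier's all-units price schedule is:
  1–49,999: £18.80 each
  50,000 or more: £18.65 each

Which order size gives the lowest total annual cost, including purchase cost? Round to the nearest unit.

Holding cost per unit per year at price C is H = 0.19·C.
For each price level, check whether its EOQ is feasible; otherwise the best quantity at that price is the breakpoint.
EOQ at £18.80 = 3271.1 (feasible in tier 1): TC = 54,600×£18.80 + (54,600/3271.1)×350 + (3271.1/2)×0.19×£18.80 = £1,038,164.26.
EOQ at £18.65 = 3284.2 < 50000, so use break Q=50000: TC = 54,600×£18.65 + (54,600/50000.0)×350 + (50000.0/2)×0.19×£18.65 = £1,107,259.70.
Lowest total cost is £1,038,164.26 at Q = 3271.1.

Q* ≈ 3,271 pallets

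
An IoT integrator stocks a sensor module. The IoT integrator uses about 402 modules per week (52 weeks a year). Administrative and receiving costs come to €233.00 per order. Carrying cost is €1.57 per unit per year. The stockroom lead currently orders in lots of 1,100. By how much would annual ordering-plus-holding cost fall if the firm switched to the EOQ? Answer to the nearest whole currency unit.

Annual demand D = 402 × 52 = 20,904.
EOQ = √(2DS/H) = √(2 × 20,904 × 233 / 1.57) ≈ 2490.91.
Cost at Q* = (D/Q*)S + (Q*/2)H = √(2DSH) ≈ €3,910.73.
Cost at Q = 1,100: (20,904/1,100)×233 + (1,100/2)×1.57 = €4,427.85 + €863.50 = €5,291.35.
Excess = €5,291.35 − €3,910.73 = €1,380.62.

Extra cost ≈ €1,381 per year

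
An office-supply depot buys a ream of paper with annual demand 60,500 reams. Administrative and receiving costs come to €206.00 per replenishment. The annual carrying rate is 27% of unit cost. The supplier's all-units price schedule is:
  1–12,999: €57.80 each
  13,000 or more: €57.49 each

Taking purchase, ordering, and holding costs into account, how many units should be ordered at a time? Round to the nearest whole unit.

Holding cost per unit per year at price C is H = 0.27·C.
Evaluate total cost at each tier's feasible EOQ or, if the EOQ is below the tier, at the tier's minimum quantity.
EOQ at €57.80 = 1263.8 (feasible in tier 1): TC = 60,500×€57.80 + (60,500/1263.8)×206 + (1263.8/2)×0.27×€57.80 = €3,516,622.96.
EOQ at €57.49 = 1267.2 < 13000, so use break Q=13000: TC = 60,500×€57.49 + (60,500/13000.0)×206 + (13000.0/2)×0.27×€57.49 = €3,579,998.64.
Lowest total cost is €3,516,622.96 at Q = 1263.8.

Q* ≈ 1,264 reams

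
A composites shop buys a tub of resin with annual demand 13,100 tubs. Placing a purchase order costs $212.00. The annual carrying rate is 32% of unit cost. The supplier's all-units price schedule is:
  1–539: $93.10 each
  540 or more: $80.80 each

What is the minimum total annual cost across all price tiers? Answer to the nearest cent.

TC* ≈ $1,070,604.08

Holding cost per unit per year at price C is H = 0.32·C.
Evaluate total cost at each tier's feasible EOQ or, if the EOQ is below the tier, at the tier's minimum quantity.
EOQ at $93.10 = 431.8 (feasible in tier 1): TC = 13,100×$93.10 + (13,100/431.8)×212 + (431.8/2)×0.32×$93.10 = $1,232,473.77.
EOQ at $80.80 = 463.5 < 540, so use break Q=540: TC = 13,100×$80.80 + (13,100/540.0)×212 + (540.0/2)×0.32×$80.80 = $1,070,604.08.
Lowest total cost among the candidates is at Q = 540.0.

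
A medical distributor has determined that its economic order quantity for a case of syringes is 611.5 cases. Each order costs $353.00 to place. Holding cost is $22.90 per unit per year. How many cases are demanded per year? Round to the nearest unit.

D ≈ 12,129 cases per year

Squaring Q* = √(2DS/H) gives Q*² = 2DS/H.
From Q* = √(2DS/H): D = Q*²H / (2S) = 611.5² × 22.9 / (2 × 353) = 12128.964.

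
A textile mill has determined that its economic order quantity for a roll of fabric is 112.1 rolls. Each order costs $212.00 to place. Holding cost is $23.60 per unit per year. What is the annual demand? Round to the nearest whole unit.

D ≈ 699 rolls per year

Invert the EOQ relation Q*² = 2DS/H.
From Q* = √(2DS/H): D = Q*²H / (2S) = 112.1² × 23.6 / (2 × 212) = 699.451.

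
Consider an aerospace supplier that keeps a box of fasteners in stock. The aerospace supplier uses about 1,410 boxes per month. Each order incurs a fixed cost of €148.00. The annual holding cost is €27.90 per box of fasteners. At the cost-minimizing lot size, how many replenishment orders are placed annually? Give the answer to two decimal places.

N ≈ 39.94 orders per year

Annual demand D = 1,410 × 12 = 16,920.
EOQ = √(2DS/H) = √(2 × 16,920 × 148 / 27.9) ≈ 423.69.
Orders per year = D / Q* = 16,920 / 423.69 ≈ 39.935.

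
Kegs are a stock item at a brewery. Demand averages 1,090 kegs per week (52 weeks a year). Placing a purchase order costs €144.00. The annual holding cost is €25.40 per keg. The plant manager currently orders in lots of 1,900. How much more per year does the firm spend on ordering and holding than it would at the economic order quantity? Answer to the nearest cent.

Annual demand D = 1,090 × 52 = 56,680.
EOQ = √(2DS/H) = √(2 × 56,680 × 144 / 25.4) ≈ 801.67.
Cost at Q* = (D/Q*)S + (Q*/2)H = √(2DSH) ≈ €20,362.36.
Cost at Q = 1,900: (56,680/1,900)×144 + (1,900/2)×25.4 = €4,295.75 + €24,130.00 = €28,425.75.
Excess = €28,425.75 − €20,362.36 = €8,063.39.

Extra cost ≈ €8,063.39 per year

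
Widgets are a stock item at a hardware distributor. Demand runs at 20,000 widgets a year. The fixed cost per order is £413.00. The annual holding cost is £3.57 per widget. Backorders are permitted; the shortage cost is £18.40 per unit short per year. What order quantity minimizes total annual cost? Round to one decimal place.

Q* ≈ 2,350.6 widgets

With planned backorders, Q* = √(2DS/H) · √((H+B)/B).
√(2DS/H) = √(2 × 20,000 × 413 / 3.57) = 2151.151.
√((H+B)/B) = √((3.57+18.4)/18.4) = 1.0927.
Q* ≈ 2350.591.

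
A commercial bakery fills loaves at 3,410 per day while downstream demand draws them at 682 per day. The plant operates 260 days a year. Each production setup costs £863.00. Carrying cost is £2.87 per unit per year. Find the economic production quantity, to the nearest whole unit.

Q* ≈ 11,546 loaves

Annual demand D = 682 × 260 = 177,320.
Production build-up factor (1 − d/p) = 1 − 682/3,410 = 0.8000.
Q* = √(2DS / (H(1 − d/p))) = √(2 × 177,320 × 863 / (2.87 × 0.8000)).
= √(306,054,320 / 2.296) ≈ 11545.515.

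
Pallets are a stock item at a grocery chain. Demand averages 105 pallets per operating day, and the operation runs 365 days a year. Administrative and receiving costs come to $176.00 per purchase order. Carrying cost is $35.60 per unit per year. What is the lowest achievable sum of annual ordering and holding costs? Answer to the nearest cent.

TC* ≈ $21,914.80

Annual demand D = 105 × 365 = 38,325.
The optimal lot size = √(2DS/H) = √(2 × 38,325 × 176 / 35.6) ≈ 615.58.
At the optimum the two cost components are equal, so total cost = 2·(Q*/2)H = Q*·H.
Minimum total = √(2DSH) = √(2 × 38,325 × 176 × 35.6) ≈ 21914.795.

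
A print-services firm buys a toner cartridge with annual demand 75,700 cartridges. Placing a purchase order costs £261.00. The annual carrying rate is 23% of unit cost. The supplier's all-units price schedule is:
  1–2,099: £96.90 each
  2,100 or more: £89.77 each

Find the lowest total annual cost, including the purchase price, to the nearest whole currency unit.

Holding cost per unit per year at price C is H = 0.23·C.
Candidates are each tier's EOQ (if it falls in that tier) and each price-break quantity.
EOQ at £96.90 = 1331.5 (feasible in tier 1): TC = 75,700×£96.90 + (75,700/1331.5)×261 + (1331.5/2)×0.23×£96.90 = £7,365,006.25.
EOQ at £89.77 = 1383.4 < 2100, so use break Q=2100: TC = 75,700×£89.77 + (75,700/2100.0)×261 + (2100.0/2)×0.23×£89.77 = £6,826,676.88.
Lowest total cost among the candidates is at Q = 2100.0.

TC* ≈ £6,826,677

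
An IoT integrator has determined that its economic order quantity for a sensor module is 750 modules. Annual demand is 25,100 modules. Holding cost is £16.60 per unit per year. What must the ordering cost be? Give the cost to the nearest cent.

Squaring Q* = √(2DS/H) gives Q*² = 2DS/H.
From Q* = √(2DS/H): S = Q*²H / (2D) = 750² × 16.6 / (2 × 25,100) = 186.0060.

S ≈ £186.01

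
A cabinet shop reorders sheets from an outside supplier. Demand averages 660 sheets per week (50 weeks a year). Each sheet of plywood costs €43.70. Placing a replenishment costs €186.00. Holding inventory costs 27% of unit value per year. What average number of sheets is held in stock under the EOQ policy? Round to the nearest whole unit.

Average inventory ≈ 510 sheets

Annual demand D = 660 × 50 = 33,000.
Holding cost H = 0.27 × €43.70 = €11.7990 per unit per year.
Q* = √(2DS/H) = √(2 × 33,000 × 186 / 11.799) ≈ 1020.01.
Average inventory = Q*/2 ≈ 1020.01 / 2 = 510.007.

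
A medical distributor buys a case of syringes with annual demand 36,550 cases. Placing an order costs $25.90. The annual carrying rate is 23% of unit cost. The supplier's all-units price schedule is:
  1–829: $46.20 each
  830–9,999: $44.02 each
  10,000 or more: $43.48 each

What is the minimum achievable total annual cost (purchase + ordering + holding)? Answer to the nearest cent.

Holding cost per unit per year at price C is H = 0.23·C.
For each price level, check whether its EOQ is feasible; otherwise the best quantity at that price is the breakpoint.
EOQ at $46.20 = 422.1 (feasible in tier 1): TC = 36,550×$46.20 + (36,550/422.1)×25.9 + (422.1/2)×0.23×$46.20 = $1,693,095.32.
EOQ at $44.02 = 432.4 < 830, so use break Q=830: TC = 36,550×$44.02 + (36,550/830.0)×25.9 + (830.0/2)×0.23×$44.02 = $1,614,273.25.
EOQ at $43.48 = 435.1 < 10000, so use break Q=10000: TC = 36,550×$43.48 + (36,550/10000.0)×25.9 + (10000.0/2)×0.23×$43.48 = $1,639,290.66.
Lowest total cost among the candidates is at Q = 830.0.

TC* ≈ $1,614,273.25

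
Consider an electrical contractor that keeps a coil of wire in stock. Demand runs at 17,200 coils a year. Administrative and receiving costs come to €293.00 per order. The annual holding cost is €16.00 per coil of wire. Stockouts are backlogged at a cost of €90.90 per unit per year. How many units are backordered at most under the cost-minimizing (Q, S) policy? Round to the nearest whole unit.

S* ≈ 129 coils

With planned backorders, Q* = √(2DS/H) · √((H+B)/B).
√(2DS/H) = √(2 × 17,200 × 293 / 16) = 793.694.
√((H+B)/B) = √((16+90.9)/90.9) = 1.0844.
Q* ≈ 860.716.
S* = Q* · H/(H+B) = 860.716 × 16/106.9 ≈ 128.826.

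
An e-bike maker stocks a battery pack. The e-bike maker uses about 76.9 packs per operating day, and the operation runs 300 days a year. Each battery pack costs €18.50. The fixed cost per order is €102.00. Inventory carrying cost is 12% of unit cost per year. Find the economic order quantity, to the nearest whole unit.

Annual demand D = 76.9 × 300 = 23,070.
Holding cost H = 0.12 × €18.50 = €2.2200 per unit per year.
EOQ = √(2DS / H) = √(2 × 23,070 × 102 / 2.22).
= √(4,706,280 / 2.22) = √2,119,945.9459 ≈ 1456.003.

Q* ≈ 1,456 packs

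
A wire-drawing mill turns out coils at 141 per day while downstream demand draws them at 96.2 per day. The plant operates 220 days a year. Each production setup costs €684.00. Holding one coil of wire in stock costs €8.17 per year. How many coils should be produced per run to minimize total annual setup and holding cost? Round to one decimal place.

Annual demand D = 96.2 × 220 = 21,164.
Production build-up factor (1 − d/p) = 1 − 96.2/141 = 0.3177.
Q* = √(2DS / (H(1 − d/p))) = √(2 × 21,164 × 684 / (8.17 × 0.3177)).
= √(28,952,352 / 2.5959) ≈ 3339.654.

Q* ≈ 3,339.7 coils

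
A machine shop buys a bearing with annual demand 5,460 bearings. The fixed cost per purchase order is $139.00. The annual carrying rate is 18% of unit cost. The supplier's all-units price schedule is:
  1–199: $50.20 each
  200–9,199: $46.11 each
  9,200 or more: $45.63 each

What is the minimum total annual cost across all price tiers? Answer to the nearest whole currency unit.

TC* ≈ $255,310

Holding cost per unit per year at price C is H = 0.18·C.
Candidates are each tier's EOQ (if it falls in that tier) and each price-break quantity.
Tier 1 ($50.20): EOQ = 409.9 exceeds tier's upper bound 199, so this tier is dominated.
EOQ at $46.11 = 427.6 (feasible in tier 2): TC = 5,460×$46.11 + (5,460/427.6)×139 + (427.6/2)×0.18×$46.11 = $255,309.98.
EOQ at $45.63 = 429.9 < 9200, so use break Q=9200: TC = 5,460×$45.63 + (5,460/9200.0)×139 + (9200.0/2)×0.18×$45.63 = $287,003.93.
Lowest total cost among the candidates is at Q = 427.6.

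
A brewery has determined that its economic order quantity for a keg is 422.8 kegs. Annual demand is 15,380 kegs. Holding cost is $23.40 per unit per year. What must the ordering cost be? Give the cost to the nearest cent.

Squaring Q* = √(2DS/H) gives Q*² = 2DS/H.
From Q* = √(2DS/H): S = Q*²H / (2D) = 422.8² × 23.4 / (2 × 15,380) = 135.9877.

S ≈ $135.99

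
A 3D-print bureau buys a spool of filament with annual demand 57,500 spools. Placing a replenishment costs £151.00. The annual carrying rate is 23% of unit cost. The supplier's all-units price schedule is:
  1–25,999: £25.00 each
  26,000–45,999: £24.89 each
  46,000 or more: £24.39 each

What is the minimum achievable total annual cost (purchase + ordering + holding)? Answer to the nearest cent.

TC* ≈ £1,447,492.43

Holding cost per unit per year at price C is H = 0.23·C.
Candidates are each tier's EOQ (if it falls in that tier) and each price-break quantity.
EOQ at £25.00 = 1737.8 (feasible in tier 1): TC = 57,500×£25.00 + (57,500/1737.8)×151 + (1737.8/2)×0.23×£25.00 = £1,447,492.43.
EOQ at £24.89 = 1741.7 < 26000, so use break Q=26000: TC = 57,500×£24.89 + (57,500/26000.0)×151 + (26000.0/2)×0.23×£24.89 = £1,505,930.04.
EOQ at £24.39 = 1759.4 < 46000, so use break Q=46000: TC = 57,500×£24.39 + (57,500/46000.0)×151 + (46000.0/2)×0.23×£24.39 = £1,531,636.85.
Lowest total cost among the candidates is at Q = 1737.8.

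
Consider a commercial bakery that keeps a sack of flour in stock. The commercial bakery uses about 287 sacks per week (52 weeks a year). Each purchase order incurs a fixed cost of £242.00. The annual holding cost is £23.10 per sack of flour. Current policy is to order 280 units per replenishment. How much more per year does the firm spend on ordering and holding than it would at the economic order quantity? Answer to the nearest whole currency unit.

Extra cost ≈ £3,215 per year

Annual demand D = 287 × 52 = 14,924.
EOQ = √(2DS/H) = √(2 × 14,924 × 242 / 23.1) ≈ 559.19.
Cost at Q* = (D/Q*)S + (Q*/2)H = √(2DSH) ≈ £12,917.29.
Cost at Q = 280: (14,924/280)×242 + (280/2)×23.1 = £12,898.60 + £3,234.00 = £16,132.60.
Excess = £16,132.60 − £12,917.29 = £3,215.31.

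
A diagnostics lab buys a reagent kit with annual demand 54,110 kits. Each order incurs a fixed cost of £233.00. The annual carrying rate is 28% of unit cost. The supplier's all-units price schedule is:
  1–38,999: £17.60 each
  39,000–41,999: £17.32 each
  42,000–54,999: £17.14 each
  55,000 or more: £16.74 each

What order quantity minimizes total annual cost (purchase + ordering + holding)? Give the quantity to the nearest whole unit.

Holding cost per unit per year at price C is H = 0.28·C.
Candidates are each tier's EOQ (if it falls in that tier) and each price-break quantity.
EOQ at £17.60 = 2262.0 (feasible in tier 1): TC = 54,110×£17.60 + (54,110/2262.0)×233 + (2262.0/2)×0.28×£17.60 = £963,483.23.
EOQ at £17.32 = 2280.2 < 39000, so use break Q=39000: TC = 54,110×£17.32 + (54,110/39000.0)×233 + (39000.0/2)×0.28×£17.32 = £1,032,075.67.
EOQ at £17.14 = 2292.2 < 42000, so use break Q=42000: TC = 54,110×£17.14 + (54,110/42000.0)×233 + (42000.0/2)×0.28×£17.14 = £1,028,528.78.
EOQ at £16.74 = 2319.4 < 55000, so use break Q=55000: TC = 54,110×£16.74 + (54,110/55000.0)×233 + (55000.0/2)×0.28×£16.74 = £1,034,928.63.
Lowest total cost is £963,483.23 at Q = 2262.0.

Q* ≈ 2,262 kits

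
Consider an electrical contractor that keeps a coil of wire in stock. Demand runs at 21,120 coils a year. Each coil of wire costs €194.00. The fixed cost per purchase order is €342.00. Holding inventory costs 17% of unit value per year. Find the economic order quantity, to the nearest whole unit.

Q* ≈ 662 coils

Holding cost H = 0.17 × €194.00 = €32.9800 per unit per year.
EOQ = √(2DS / H) = √(2 × 21,120 × 342 / 32.98).
= √(14,446,080 / 32.98) = √438,025.47 ≈ 661.835.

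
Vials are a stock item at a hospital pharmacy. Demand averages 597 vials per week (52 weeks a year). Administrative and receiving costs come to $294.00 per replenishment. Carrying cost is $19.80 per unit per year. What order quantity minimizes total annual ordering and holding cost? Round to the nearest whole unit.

Q* ≈ 960 vials

Annual demand D = 597 × 52 = 31,044.
EOQ = √(2DS / H) = √(2 × 31,044 × 294 / 19.8).
= √(18,253,872 / 19.8) = √921,912.7273 ≈ 960.163.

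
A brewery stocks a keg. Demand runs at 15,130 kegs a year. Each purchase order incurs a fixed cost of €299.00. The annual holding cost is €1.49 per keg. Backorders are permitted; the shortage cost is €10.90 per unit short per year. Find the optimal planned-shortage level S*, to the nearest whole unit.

S* ≈ 316 kegs

With planned backorders, Q* = √(2DS/H) · √((H+B)/B).
√(2DS/H) = √(2 × 15,130 × 299 / 1.49) = 2464.205.
√((H+B)/B) = √((1.49+10.9)/10.9) = 1.0662.
Q* ≈ 2627.237.
S* = Q* · H/(H+B) = 2627.237 × 1.49/12.39 ≈ 315.947.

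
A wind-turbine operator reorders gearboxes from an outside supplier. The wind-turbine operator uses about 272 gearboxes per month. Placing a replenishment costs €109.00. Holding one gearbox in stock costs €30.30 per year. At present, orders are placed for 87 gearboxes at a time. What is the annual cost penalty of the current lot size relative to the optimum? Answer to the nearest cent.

Annual demand D = 272 × 12 = 3,264.
EOQ = √(2DS/H) = √(2 × 3,264 × 109 / 30.3) ≈ 153.24.
Cost at Q* = (D/Q*)S + (Q*/2)H = √(2DSH) ≈ €4,643.28.
Cost at Q = 87: (3,264/87)×109 + (87/2)×30.3 = €4,089.38 + €1,318.05 = €5,407.43.
Excess = €5,407.43 − €4,643.28 = €764.15.

Extra cost ≈ €764.15 per year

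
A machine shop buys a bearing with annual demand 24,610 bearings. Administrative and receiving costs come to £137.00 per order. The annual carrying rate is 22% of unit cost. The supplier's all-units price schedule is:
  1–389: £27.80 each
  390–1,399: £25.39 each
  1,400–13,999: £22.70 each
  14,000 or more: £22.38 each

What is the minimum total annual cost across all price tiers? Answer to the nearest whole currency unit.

Holding cost per unit per year at price C is H = 0.22·C.
Evaluate total cost at each tier's feasible EOQ or, if the EOQ is below the tier, at the tier's minimum quantity.
Tier 1 (£27.80): EOQ = 1050.0 exceeds tier's upper bound 389, so this tier is dominated.
EOQ at £25.39 = 1098.7 (feasible in tier 2): TC = 24,610×£25.39 + (24,610/1098.7)×137 + (1098.7/2)×0.22×£25.39 = £630,985.15.
EOQ at £22.70 = 1162.0 < 1400, so use break Q=1400: TC = 24,610×£22.70 + (24,610/1400.0)×137 + (1400.0/2)×0.22×£22.70 = £564,551.06.
EOQ at £22.38 = 1170.3 < 14000, so use break Q=14000: TC = 24,610×£22.38 + (24,610/14000.0)×137 + (14000.0/2)×0.22×£22.38 = £585,477.83.
Lowest total cost among the candidates is at Q = 1400.0.

TC* ≈ £564,551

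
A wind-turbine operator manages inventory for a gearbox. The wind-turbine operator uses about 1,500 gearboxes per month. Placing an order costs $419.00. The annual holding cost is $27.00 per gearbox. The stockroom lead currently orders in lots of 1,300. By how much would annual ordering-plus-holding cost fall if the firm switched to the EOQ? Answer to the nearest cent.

Annual demand D = 1,500 × 12 = 18,000.
EOQ = √(2DS/H) = √(2 × 18,000 × 419 / 27) ≈ 747.44.
Cost at Q* = (D/Q*)S + (Q*/2)H = √(2DSH) ≈ $20,180.88.
Cost at Q = 1,300: (18,000/1,300)×419 + (1,300/2)×27 = $5,801.54 + $17,550.00 = $23,351.54.
Excess = $23,351.54 − $20,180.88 = $3,170.66.

Extra cost ≈ $3,170.66 per year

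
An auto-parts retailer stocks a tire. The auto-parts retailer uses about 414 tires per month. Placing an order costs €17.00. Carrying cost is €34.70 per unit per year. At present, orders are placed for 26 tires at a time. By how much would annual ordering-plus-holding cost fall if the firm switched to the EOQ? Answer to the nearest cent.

Annual demand D = 414 × 12 = 4,968.
EOQ = √(2DS/H) = √(2 × 4,968 × 17 / 34.7) ≈ 69.77.
Cost at Q* = (D/Q*)S + (Q*/2)H = √(2DSH) ≈ €2,421.00.
Cost at Q = 26: (4,968/26)×17 + (26/2)×34.7 = €3,248.31 + €451.10 = €3,699.41.
Excess = €3,699.41 − €2,421.00 = €1,278.41.

Extra cost ≈ €1,278.41 per year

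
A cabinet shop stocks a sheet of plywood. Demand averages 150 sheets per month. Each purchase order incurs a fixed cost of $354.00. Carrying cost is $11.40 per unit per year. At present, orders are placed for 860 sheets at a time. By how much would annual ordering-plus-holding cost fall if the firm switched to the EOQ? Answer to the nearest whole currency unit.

Annual demand D = 150 × 12 = 1,800.
EOQ = √(2DS/H) = √(2 × 1,800 × 354 / 11.4) ≈ 334.35.
Cost at Q* = (D/Q*)S + (Q*/2)H = √(2DSH) ≈ $3,811.58.
Cost at Q = 860: (1,800/860)×354 + (860/2)×11.4 = $740.93 + $4,902.00 = $5,642.93.
Excess = $5,642.93 − $3,811.58 = $1,831.35.

Extra cost ≈ $1,831 per year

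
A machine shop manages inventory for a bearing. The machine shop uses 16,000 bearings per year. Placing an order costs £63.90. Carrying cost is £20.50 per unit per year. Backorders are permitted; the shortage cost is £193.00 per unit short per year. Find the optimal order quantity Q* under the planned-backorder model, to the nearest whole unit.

With planned backorders, Q* = √(2DS/H) · √((H+B)/B).
√(2DS/H) = √(2 × 16,000 × 63.9 / 20.5) = 315.826.
√((H+B)/B) = √((20.5+193)/193) = 1.0518.
Q* ≈ 332.176.

Q* ≈ 332 bearings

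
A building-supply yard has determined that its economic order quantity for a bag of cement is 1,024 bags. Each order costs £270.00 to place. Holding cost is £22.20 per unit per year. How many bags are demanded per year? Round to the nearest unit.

D ≈ 43,108 bags per year

Squaring Q* = √(2DS/H) gives Q*² = 2DS/H.
From Q* = √(2DS/H): D = Q*²H / (2S) = 1,024² × 22.2 / (2 × 270) = 43108.124.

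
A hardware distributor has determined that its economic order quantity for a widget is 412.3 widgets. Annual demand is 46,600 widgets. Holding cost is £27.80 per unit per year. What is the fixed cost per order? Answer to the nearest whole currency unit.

S ≈ £51

Invert the EOQ relation Q*² = 2DS/H.
From Q* = √(2DS/H): S = Q*²H / (2D) = 412.3² × 27.8 / (2 × 46,600) = 50.7056.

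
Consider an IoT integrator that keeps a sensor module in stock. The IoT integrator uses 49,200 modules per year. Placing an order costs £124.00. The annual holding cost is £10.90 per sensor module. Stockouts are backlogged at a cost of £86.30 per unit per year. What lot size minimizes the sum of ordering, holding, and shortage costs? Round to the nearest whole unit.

Q* ≈ 1,123 modules

With planned backorders, Q* = √(2DS/H) · √((H+B)/B).
√(2DS/H) = √(2 × 49,200 × 124 / 10.9) = 1058.023.
√((H+B)/B) = √((10.9+86.3)/86.3) = 1.0613.
Q* ≈ 1122.853.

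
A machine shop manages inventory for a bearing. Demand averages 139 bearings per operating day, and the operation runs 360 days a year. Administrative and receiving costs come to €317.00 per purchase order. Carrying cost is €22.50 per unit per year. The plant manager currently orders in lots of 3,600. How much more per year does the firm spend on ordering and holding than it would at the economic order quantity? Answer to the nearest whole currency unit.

Annual demand D = 139 × 360 = 50,040.
EOQ = √(2DS/H) = √(2 × 50,040 × 317 / 22.5) ≈ 1187.44.
Cost at Q* = (D/Q*)S + (Q*/2)H = √(2DSH) ≈ €26,717.42.
Cost at Q = 3,600: (50,040/3,600)×317 + (3,600/2)×22.5 = €4,406.30 + €40,500.00 = €44,906.30.
Excess = €44,906.30 − €26,717.42 = €18,188.88.

Extra cost ≈ €18,189 per year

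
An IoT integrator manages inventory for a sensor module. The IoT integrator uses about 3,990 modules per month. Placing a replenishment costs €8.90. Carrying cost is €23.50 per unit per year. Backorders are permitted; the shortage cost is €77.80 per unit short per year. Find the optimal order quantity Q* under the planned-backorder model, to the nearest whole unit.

Q* ≈ 217 modules

Annual demand D = 3,990 × 12 = 47,880.
With planned backorders, Q* = √(2DS/H) · √((H+B)/B).
√(2DS/H) = √(2 × 47,880 × 8.9 / 23.5) = 190.438.
√((H+B)/B) = √((23.5+77.8)/77.8) = 1.1411.
Q* ≈ 217.304.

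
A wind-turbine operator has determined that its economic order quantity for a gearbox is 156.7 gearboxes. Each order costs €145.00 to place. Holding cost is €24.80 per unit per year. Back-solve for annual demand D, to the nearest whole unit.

Invert the EOQ relation Q*² = 2DS/H.
From Q* = √(2DS/H): D = Q*²H / (2S) = 156.7² × 24.8 / (2 × 145) = 2099.866.

D ≈ 2,100 gearboxes per year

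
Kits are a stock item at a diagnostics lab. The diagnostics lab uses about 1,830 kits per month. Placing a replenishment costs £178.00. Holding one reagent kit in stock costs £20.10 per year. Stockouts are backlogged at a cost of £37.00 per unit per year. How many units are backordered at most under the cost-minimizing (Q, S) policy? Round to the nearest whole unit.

Annual demand D = 1,830 × 12 = 21,960.
With planned backorders, Q* = √(2DS/H) · √((H+B)/B).
√(2DS/H) = √(2 × 21,960 × 178 / 20.1) = 623.653.
√((H+B)/B) = √((20.1+37)/37) = 1.2423.
Q* ≈ 774.748.
S* = Q* · H/(H+B) = 774.748 × 20.1/57.1 ≈ 272.722.

S* ≈ 273 kits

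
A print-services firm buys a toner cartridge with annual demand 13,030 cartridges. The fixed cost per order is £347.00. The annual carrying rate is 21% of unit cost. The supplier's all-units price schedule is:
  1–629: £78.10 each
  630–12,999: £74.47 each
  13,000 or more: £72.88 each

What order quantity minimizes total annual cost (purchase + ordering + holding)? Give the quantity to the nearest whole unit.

Q* ≈ 760 cartridges

Holding cost per unit per year at price C is H = 0.21·C.
Evaluate total cost at each tier's feasible EOQ or, if the EOQ is below the tier, at the tier's minimum quantity.
Tier 1 (£78.10): EOQ = 742.5 exceeds tier's upper bound 629, so this tier is dominated.
EOQ at £74.47 = 760.4 (feasible in tier 2): TC = 13,030×£74.47 + (13,030/760.4)×347 + (760.4/2)×0.21×£74.47 = £982,236.03.
EOQ at £72.88 = 768.7 < 13000, so use break Q=13000: TC = 13,030×£72.88 + (13,030/13000.0)×347 + (13000.0/2)×0.21×£72.88 = £1,049,455.40.
Lowest total cost is £982,236.03 at Q = 760.4.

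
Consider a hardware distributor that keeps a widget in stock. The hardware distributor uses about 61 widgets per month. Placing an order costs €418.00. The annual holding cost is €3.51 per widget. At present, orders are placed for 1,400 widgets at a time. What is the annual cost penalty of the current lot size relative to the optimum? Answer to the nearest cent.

Extra cost ≈ €1,209.97 per year

Annual demand D = 61 × 12 = 732.
EOQ = √(2DS/H) = √(2 × 732 × 418 / 3.51) ≈ 417.55.
Cost at Q* = (D/Q*)S + (Q*/2)H = √(2DSH) ≈ €1,465.59.
Cost at Q = 1,400: (732/1,400)×418 + (1,400/2)×3.51 = €218.55 + €2,457.00 = €2,675.55.
Excess = €2,675.55 − €1,465.59 = €1,209.97.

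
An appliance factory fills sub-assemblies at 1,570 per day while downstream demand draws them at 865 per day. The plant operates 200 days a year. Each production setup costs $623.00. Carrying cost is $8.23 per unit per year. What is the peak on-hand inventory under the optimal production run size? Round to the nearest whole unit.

I_max ≈ 3,429 sub-assemblies

Annual demand D = 865 × 200 = 173,000.
Production build-up factor (1 − d/p) = 1 − 865/1,570 = 0.4490.
Q* = √(2DS / (H(1 − d/p))) = √(2 × 173,000 × 623 / (8.23 × 0.4490)).
= √(215,558,000 / 3.6956) ≈ 7637.257.
Maximum inventory = Q*(1 − d/p) = 7637.257 × 0.4490 ≈ 3429.469.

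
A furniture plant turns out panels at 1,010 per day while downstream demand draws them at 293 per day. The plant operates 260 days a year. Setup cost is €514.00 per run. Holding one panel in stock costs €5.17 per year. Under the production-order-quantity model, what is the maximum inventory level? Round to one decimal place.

Annual demand D = 293 × 260 = 76,180.
Production build-up factor (1 − d/p) = 1 − 293/1,010 = 0.7099.
Q* = √(2DS / (H(1 − d/p))) = √(2 × 76,180 × 514 / (5.17 × 0.7099)).
= √(78,313,040 / 3.6702) ≈ 4619.265.
Maximum inventory = Q*(1 − d/p) = 4619.265 × 0.7099 ≈ 3279.221.

I_max ≈ 3,279.2 panels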